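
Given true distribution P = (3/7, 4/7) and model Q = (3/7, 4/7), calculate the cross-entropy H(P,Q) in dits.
0.2966 dits

Cross-entropy: H(P,Q) = -Σ p(x) log q(x)

Alternatively: H(P,Q) = H(P) + D_KL(P||Q)
H(P) = 0.2966 dits
D_KL(P||Q) = 0.0000 dits

H(P,Q) = 0.2966 + 0.0000 = 0.2966 dits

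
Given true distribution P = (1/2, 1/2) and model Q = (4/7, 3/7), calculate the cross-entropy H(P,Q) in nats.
0.7035 nats

Cross-entropy: H(P,Q) = -Σ p(x) log q(x)

Alternatively: H(P,Q) = H(P) + D_KL(P||Q)
H(P) = 0.6931 nats
D_KL(P||Q) = 0.0103 nats

H(P,Q) = 0.6931 + 0.0103 = 0.7035 nats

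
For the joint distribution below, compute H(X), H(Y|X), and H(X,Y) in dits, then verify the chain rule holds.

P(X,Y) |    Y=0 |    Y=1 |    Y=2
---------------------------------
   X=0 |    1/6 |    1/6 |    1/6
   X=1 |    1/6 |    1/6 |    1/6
H(X,Y) = 0.7782, H(X) = 0.3010, H(Y|X) = 0.4771 (all in dits)

Chain rule: H(X,Y) = H(X) + H(Y|X)

Left side — joint entropy directly:
H(X,Y) = -Σ p(x,y) log p(x,y) = 0.7782 dits

Right side — compute H(Y|X) from the conditional distributions:
P(X) = (1/2, 1/2), so H(X) = 0.3010 dits
H(Y|X) = Σ_x P(X=x) · H(Y|X=x):
  P(Y|X=0) = (1/3, 1/3, 1/3), H(Y|X=0) = 0.4771, weight P(X=0) = 1/2
  P(Y|X=1) = (1/3, 1/3, 1/3), H(Y|X=1) = 0.4771, weight P(X=1) = 1/2
H(Y|X) = 0.4771 dits

H(X) + H(Y|X) = 0.3010 + 0.4771 = 0.7782 dits

Both sides equal 0.7782 dits. ✓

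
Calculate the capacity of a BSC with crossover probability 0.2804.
0.1440 bits

For a binary symmetric channel (BSC) with error probability p:
Capacity C = 1 - H(p) bits per symbol

where H(p) = -p log₂(p) - (1-p) log₂(1-p) is the binary entropy function.

H(0.2804) = 0.8560 bits
C = 1 - 0.8560 = 0.1440 bits per symbol

This means we can reliably transmit up to 0.1440 bits of information per channel use.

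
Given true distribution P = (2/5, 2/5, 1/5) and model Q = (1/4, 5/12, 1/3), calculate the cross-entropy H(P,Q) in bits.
1.6222 bits

Cross-entropy: H(P,Q) = -Σ p(x) log q(x)

Alternatively: H(P,Q) = H(P) + D_KL(P||Q)
H(P) = 1.5219 bits
D_KL(P||Q) = 0.1003 bits

H(P,Q) = 1.5219 + 0.1003 = 1.6222 bits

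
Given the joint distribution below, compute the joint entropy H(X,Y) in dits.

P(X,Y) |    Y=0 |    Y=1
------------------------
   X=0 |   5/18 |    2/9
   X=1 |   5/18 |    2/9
0.5994 dits

Joint entropy is H(X,Y) = -Σ_{x,y} p(x,y) log p(x,y).

Summing over all non-zero entries:
H(X,Y) = -[5/18·log_10(5/18) + 2/9·log_10(2/9) + 5/18·log_10(5/18) + 2/9·log_10(2/9)]
H(X,Y) = 0.5994 dits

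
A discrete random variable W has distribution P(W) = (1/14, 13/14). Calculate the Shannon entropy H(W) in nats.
0.2573 nats

Shannon entropy is H(X) = -Σ p(x) log p(x).

For P = (1/14, 13/14):
H = -1/14 × log_e(1/14) -13/14 × log_e(13/14)
H = 0.2573 nats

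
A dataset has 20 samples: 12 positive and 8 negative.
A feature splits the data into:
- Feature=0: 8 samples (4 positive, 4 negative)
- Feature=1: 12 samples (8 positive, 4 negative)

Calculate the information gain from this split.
0.0200 bits

Information Gain = H(Y) - H(Y|Feature)

Before split:
P(positive) = 12/20 = 0.6000
H(Y) = 0.9710 bits

After split:
Feature=0: H = 1.0000 bits (weight = 8/20)
Feature=1: H = 0.9183 bits (weight = 12/20)
H(Y|Feature) = (8/20)×1.0000 + (12/20)×0.9183 = 0.9510 bits

Information Gain = 0.9710 - 0.9510 = 0.0200 bits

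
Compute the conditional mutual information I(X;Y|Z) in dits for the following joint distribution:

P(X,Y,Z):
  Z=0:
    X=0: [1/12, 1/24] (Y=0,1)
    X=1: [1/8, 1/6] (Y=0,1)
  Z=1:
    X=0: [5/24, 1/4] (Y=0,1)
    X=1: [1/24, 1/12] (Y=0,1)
0.0057 dits

Conditional mutual information: I(X;Y|Z) = H(X|Z) + H(Y|Z) - H(X,Y|Z)

H(Z) = 0.2950
H(X,Z) = 0.5371 → H(X|Z) = 0.2422
H(Y,Z) = 0.5934 → H(Y|Z) = 0.2984
H(X,Y,Z) = 0.8299 → H(X,Y|Z) = 0.5349

I(X;Y|Z) = 0.2422 + 0.2984 - 0.5349 = 0.0057 dits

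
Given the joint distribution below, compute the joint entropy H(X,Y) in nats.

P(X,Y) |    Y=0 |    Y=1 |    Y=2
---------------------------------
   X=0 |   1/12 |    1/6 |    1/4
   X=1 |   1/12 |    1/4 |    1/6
1.7046 nats

Joint entropy is H(X,Y) = -Σ_{x,y} p(x,y) log p(x,y).

Summing over all non-zero entries:
H(X,Y) = -[1/12·log_e(1/12) + 1/6·log_e(1/6) + 1/4·log_e(1/4) + 1/12·log_e(1/12) + 1/4·log_e(1/4) + 1/6·log_e(1/6)]
H(X,Y) = 1.7046 nats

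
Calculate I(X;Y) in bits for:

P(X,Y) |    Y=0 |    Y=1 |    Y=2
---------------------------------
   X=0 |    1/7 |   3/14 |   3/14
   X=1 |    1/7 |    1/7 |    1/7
0.0060 bits

Mutual information: I(X;Y) = H(X) + H(Y) - H(X,Y)

Marginals:
P(X) = (4/7, 3/7), H(X) = 0.9852 bits
P(Y) = (2/7, 5/14, 5/14), H(Y) = 1.5774 bits

Joint entropy: H(X,Y) = 2.5567 bits

I(X;Y) = 0.9852 + 1.5774 - 2.5567 = 0.0060 bits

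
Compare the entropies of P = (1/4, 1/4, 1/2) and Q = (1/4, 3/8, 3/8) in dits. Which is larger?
Q

Computing entropies in dits:
H(P) = 0.4515
H(Q) = 0.4700

Distribution Q has higher entropy.

Intuition: The distribution closer to uniform (more spread out) has higher entropy.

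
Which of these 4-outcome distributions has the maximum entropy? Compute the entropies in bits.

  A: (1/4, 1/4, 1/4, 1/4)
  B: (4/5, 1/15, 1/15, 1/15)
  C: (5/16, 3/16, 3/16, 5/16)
A

For a discrete distribution over n outcomes, entropy is maximized by the uniform distribution.

Computing entropies:
H(A) = 2.0000 bits
H(B) = 1.0389 bits
H(C) = 1.9544 bits

The uniform distribution (where all probabilities equal 1/4) achieves the maximum entropy of log_2(4) = 2.0000 bits.

Distribution A has the highest entropy.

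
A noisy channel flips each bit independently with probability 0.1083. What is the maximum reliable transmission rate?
0.5052 bits

For a binary symmetric channel (BSC) with error probability p:
Capacity C = 1 - H(p) bits per symbol

where H(p) = -p log₂(p) - (1-p) log₂(1-p) is the binary entropy function.

H(0.1083) = 0.4948 bits
C = 1 - 0.4948 = 0.5052 bits per symbol

This means we can reliably transmit up to 0.5052 bits of information per channel use.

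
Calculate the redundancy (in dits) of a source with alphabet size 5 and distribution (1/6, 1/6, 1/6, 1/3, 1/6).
0.0212 dits

Redundancy measures how far a source is from maximum entropy:
R = H_max - H(X)

Maximum entropy for 5 symbols: H_max = log_10(5) = 0.6990 dits
Actual entropy: H(X) = 0.6778 dits
Redundancy: R = 0.6990 - 0.6778 = 0.0212 dits

This redundancy represents potential for compression: the source could be compressed by 0.0212 dits per symbol.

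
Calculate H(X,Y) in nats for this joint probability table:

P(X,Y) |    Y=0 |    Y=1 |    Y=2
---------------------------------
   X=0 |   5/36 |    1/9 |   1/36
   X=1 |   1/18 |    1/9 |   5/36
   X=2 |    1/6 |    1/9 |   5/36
2.1137 nats

Joint entropy is H(X,Y) = -Σ_{x,y} p(x,y) log p(x,y).

Summing over all non-zero entries:
H(X,Y) = -[5/36·log_e(5/36) + 1/9·log_e(1/9) + 1/36·log_e(1/36) + 1/18·log_e(1/18) + 1/9·log_e(1/9) + 5/36·log_e(5/36) + 1/6·log_e(1/6) + 1/9·log_e(1/9) + 5/36·log_e(5/36)]
H(X,Y) = 2.1137 nats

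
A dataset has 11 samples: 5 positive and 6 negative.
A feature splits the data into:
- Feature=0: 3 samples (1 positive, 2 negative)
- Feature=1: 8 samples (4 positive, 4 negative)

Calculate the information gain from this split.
0.0163 bits

Information Gain = H(Y) - H(Y|Feature)

Before split:
P(positive) = 5/11 = 0.4545
H(Y) = 0.9940 bits

After split:
Feature=0: H = 0.9183 bits (weight = 3/11)
Feature=1: H = 1.0000 bits (weight = 8/11)
H(Y|Feature) = (3/11)×0.9183 + (8/11)×1.0000 = 0.9777 bits

Information Gain = 0.9940 - 0.9777 = 0.0163 bits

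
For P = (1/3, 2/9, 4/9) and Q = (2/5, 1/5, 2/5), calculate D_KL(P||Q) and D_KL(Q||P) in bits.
D_KL(P||Q) = 0.0137, D_KL(Q||P) = 0.0140

KL divergence is not symmetric: D_KL(P||Q) ≠ D_KL(Q||P) in general.

D_KL(P||Q) = 0.0137 bits
D_KL(Q||P) = 0.0140 bits

No, they are not equal!

This asymmetry is why KL divergence is not a true distance metric.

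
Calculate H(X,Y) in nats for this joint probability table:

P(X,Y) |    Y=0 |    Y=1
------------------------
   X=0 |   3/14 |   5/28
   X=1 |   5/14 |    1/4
1.3520 nats

Joint entropy is H(X,Y) = -Σ_{x,y} p(x,y) log p(x,y).

Summing over all non-zero entries:
H(X,Y) = -[3/14·log_e(3/14) + 5/28·log_e(5/28) + 5/14·log_e(5/14) + 1/4·log_e(1/4)]
H(X,Y) = 1.3520 nats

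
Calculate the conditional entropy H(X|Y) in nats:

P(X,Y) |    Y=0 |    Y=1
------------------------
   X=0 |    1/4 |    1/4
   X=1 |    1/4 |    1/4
0.6931 nats

Using the chain rule: H(X|Y) = H(X,Y) - H(Y)

First, compute H(X,Y) = 1.3863 nats

Marginal P(Y) = (1/2, 1/2)
H(Y) = 0.6931 nats

H(X|Y) = H(X,Y) - H(Y) = 1.3863 - 0.6931 = 0.6931 nats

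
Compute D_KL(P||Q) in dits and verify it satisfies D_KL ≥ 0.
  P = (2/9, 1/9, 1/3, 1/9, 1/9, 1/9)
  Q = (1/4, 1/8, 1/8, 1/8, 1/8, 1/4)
0.0744 dits

KL divergence satisfies the Gibbs inequality: D_KL(P||Q) ≥ 0 for all distributions P, Q.

D_KL(P||Q) = Σ p(x) log(p(x)/q(x))
Term by term:
  x=0: 2/9 × log_10[(2/9)/(1/4)] = -0.0114
  x=1: 1/9 × log_10[(1/9)/(1/8)] = -0.0057
  x=2: 1/3 × log_10[(1/3)/(1/8)] = 0.1420
  x=3: 1/9 × log_10[(1/9)/(1/8)] = -0.0057
  x=4: 1/9 × log_10[(1/9)/(1/8)] = -0.0057
  x=5: 1/9 × log_10[(1/9)/(1/4)] = -0.0391
D_KL(P||Q) = 0.0744 dits

D_KL(P||Q) = 0.0744 ≥ 0 ✓

This non-negativity is a fundamental property: relative entropy cannot be negative because it measures how different Q is from P.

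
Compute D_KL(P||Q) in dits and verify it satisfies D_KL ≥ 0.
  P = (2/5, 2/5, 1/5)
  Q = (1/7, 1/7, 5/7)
0.2472 dits

KL divergence satisfies the Gibbs inequality: D_KL(P||Q) ≥ 0 for all distributions P, Q.

D_KL(P||Q) = Σ p(x) log(p(x)/q(x))
Term by term:
  x=0: 2/5 × log_10[(2/5)/(1/7)] = 0.1789
  x=1: 2/5 × log_10[(2/5)/(1/7)] = 0.1789
  x=2: 1/5 × log_10[(1/5)/(5/7)] = -0.1106
D_KL(P||Q) = 0.2472 dits

D_KL(P||Q) = 0.2472 ≥ 0 ✓

This non-negativity is a fundamental property: relative entropy cannot be negative because it measures how different Q is from P.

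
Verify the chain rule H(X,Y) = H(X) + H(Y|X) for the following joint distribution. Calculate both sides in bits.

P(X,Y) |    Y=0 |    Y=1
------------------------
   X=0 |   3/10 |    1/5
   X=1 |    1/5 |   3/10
H(X,Y) = 1.9710, H(X) = 1.0000, H(Y|X) = 0.9710 (all in bits)

Chain rule: H(X,Y) = H(X) + H(Y|X)

Left side — joint entropy directly:
H(X,Y) = -Σ p(x,y) log p(x,y) = 1.9710 bits

Right side — compute H(Y|X) from the conditional distributions:
P(X) = (1/2, 1/2), so H(X) = 1.0000 bits
H(Y|X) = Σ_x P(X=x) · H(Y|X=x):
  P(Y|X=0) = (3/5, 2/5), H(Y|X=0) = 0.9710, weight P(X=0) = 1/2
  P(Y|X=1) = (2/5, 3/5), H(Y|X=1) = 0.9710, weight P(X=1) = 1/2
H(Y|X) = 0.9710 bits

H(X) + H(Y|X) = 1.0000 + 0.9710 = 1.9710 bits

Both sides equal 1.9710 bits. ✓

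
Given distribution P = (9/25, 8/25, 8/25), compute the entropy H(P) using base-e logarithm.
1.0970 nats

Shannon entropy is H(X) = -Σ p(x) log p(x).

For P = (9/25, 8/25, 8/25):
H = -9/25 × log_e(9/25) -8/25 × log_e(8/25) -8/25 × log_e(8/25)
H = 1.0970 nats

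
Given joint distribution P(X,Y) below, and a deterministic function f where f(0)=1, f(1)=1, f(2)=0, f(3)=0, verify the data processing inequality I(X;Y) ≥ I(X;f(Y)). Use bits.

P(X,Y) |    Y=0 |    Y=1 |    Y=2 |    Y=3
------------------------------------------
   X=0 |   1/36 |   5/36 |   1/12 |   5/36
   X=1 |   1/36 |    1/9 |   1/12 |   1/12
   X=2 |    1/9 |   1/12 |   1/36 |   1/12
I(X;Y) = 0.0963, I(X;f(Y)) = 0.0242, inequality holds: 0.0963 ≥ 0.0242

Data Processing Inequality: For any Markov chain X → Y → Z, we have I(X;Y) ≥ I(X;Z).

Here Z = f(Y) is a deterministic function of Y, forming X → Y → Z.

Original I(X;Y) = 0.0963 bits

After applying f:
P(X,Z) where Z=f(Y):
- P(X,Z=0) = P(X,Y=2) + P(X,Y=3)
- P(X,Z=1) = P(X,Y=0) + P(X,Y=1)

I(X;Z) = I(X;f(Y)) = 0.0242 bits

Verification: 0.0963 ≥ 0.0242 ✓

Information cannot be created by processing; the function f can only lose information about X.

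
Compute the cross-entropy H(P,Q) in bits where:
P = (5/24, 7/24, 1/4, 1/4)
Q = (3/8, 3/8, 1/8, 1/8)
2.2075 bits

Cross-entropy: H(P,Q) = -Σ p(x) log q(x)

Alternatively: H(P,Q) = H(P) + D_KL(P||Q)
H(P) = 1.9899 bits
D_KL(P||Q) = 0.2176 bits

H(P,Q) = 1.9899 + 0.2176 = 2.2075 bits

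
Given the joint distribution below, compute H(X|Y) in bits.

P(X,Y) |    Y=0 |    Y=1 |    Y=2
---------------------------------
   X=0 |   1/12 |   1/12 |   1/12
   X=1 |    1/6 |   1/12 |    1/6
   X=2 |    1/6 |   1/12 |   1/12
1.5304 bits

Using the chain rule: H(X|Y) = H(X,Y) - H(Y)

First, compute H(X,Y) = 3.0850 bits

Marginal P(Y) = (5/12, 1/4, 1/3)
H(Y) = 1.5546 bits

H(X|Y) = H(X,Y) - H(Y) = 3.0850 - 1.5546 = 1.5304 bits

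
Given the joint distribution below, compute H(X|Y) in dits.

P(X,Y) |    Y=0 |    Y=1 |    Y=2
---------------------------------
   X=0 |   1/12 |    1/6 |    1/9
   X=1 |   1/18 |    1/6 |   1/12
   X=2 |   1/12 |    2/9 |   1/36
0.4612 dits

Using the chain rule: H(X|Y) = H(X,Y) - H(Y)

First, compute H(X,Y) = 0.8933 dits

Marginal P(Y) = (2/9, 5/9, 2/9)
H(Y) = 0.4321 dits

H(X|Y) = H(X,Y) - H(Y) = 0.8933 - 0.4321 = 0.4612 dits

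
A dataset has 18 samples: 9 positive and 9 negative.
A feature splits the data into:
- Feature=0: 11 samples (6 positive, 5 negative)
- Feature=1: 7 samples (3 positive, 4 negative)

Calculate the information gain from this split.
0.0094 bits

Information Gain = H(Y) - H(Y|Feature)

Before split:
P(positive) = 9/18 = 0.5000
H(Y) = 1.0000 bits

After split:
Feature=0: H = 0.9940 bits (weight = 11/18)
Feature=1: H = 0.9852 bits (weight = 7/18)
H(Y|Feature) = (11/18)×0.9940 + (7/18)×0.9852 = 0.9906 bits

Information Gain = 1.0000 - 0.9906 = 0.0094 bits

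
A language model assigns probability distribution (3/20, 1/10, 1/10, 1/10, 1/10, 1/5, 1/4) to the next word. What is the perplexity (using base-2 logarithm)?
6.5147

Perplexity is 2^H (or exp(H) for natural log).

First, H = -Σ p log p = 2.7037 bits
Perplexity = 2^2.7037 = 6.5147

Interpretation: The model's uncertainty is equivalent to choosing uniformly among 6.5 options.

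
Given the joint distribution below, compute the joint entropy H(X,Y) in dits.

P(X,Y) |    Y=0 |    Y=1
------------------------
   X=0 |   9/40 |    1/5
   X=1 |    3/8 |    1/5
0.5851 dits

Joint entropy is H(X,Y) = -Σ_{x,y} p(x,y) log p(x,y).

Summing over all non-zero entries:
H(X,Y) = -[9/40·log_10(9/40) + 1/5·log_10(1/5) + 3/8·log_10(3/8) + 1/5·log_10(1/5)]
H(X,Y) = 0.5851 dits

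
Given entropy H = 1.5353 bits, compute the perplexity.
2.8985

Perplexity is 2^H (or exp(H) for natural log).

H = 1.5353 bits
Perplexity = 2^1.5353 = 2.8985

Interpretation: The model's uncertainty is equivalent to choosing uniformly among 2.9 options.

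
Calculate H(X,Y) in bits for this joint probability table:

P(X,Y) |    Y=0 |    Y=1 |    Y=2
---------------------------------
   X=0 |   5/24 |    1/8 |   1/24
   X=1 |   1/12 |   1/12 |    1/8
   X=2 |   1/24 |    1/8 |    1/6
3.0069 bits

Joint entropy is H(X,Y) = -Σ_{x,y} p(x,y) log p(x,y).

Summing over all non-zero entries:
H(X,Y) = -[5/24·log_2(5/24) + 1/8·log_2(1/8) + 1/24·log_2(1/24) + 1/12·log_2(1/12) + 1/12·log_2(1/12) + 1/8·log_2(1/8) + 1/24·log_2(1/24) + 1/8·log_2(1/8) + 1/6·log_2(1/6)]
H(X,Y) = 3.0069 bits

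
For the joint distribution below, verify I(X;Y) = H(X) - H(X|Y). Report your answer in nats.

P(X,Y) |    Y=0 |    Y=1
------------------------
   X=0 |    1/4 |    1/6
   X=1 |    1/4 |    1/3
I(X;Y) = 0.0144 nats

Mutual information has multiple equivalent forms:
- I(X;Y) = H(X) - H(X|Y)
- I(X;Y) = H(Y) - H(Y|X)
- I(X;Y) = H(X) + H(Y) - H(X,Y)

Computing all quantities:
H(X) = 0.6792, H(Y) = 0.6931, H(X,Y) = 1.3580
H(X|Y) = 0.6648, H(Y|X) = 0.6788

Verification:
H(X) - H(X|Y) = 0.6792 - 0.6648 = 0.0144
H(Y) - H(Y|X) = 0.6931 - 0.6788 = 0.0144
H(X) + H(Y) - H(X,Y) = 0.6792 + 0.6931 - 1.3580 = 0.0144

All forms give I(X;Y) = 0.0144 nats. ✓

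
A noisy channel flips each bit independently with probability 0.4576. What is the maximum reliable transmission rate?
0.0052 bits

For a binary symmetric channel (BSC) with error probability p:
Capacity C = 1 - H(p) bits per symbol

where H(p) = -p log₂(p) - (1-p) log₂(1-p) is the binary entropy function.

H(0.4576) = 0.9948 bits
C = 1 - 0.9948 = 0.0052 bits per symbol

This means we can reliably transmit up to 0.0052 bits of information per channel use.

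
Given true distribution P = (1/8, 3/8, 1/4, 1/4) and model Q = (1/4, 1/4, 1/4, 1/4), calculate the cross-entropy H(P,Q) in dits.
0.6021 dits

Cross-entropy: H(P,Q) = -Σ p(x) log q(x)

Alternatively: H(P,Q) = H(P) + D_KL(P||Q)
H(P) = 0.5737 dits
D_KL(P||Q) = 0.0284 dits

H(P,Q) = 0.5737 + 0.0284 = 0.6021 dits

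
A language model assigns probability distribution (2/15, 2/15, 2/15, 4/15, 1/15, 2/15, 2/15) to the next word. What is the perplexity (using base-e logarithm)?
6.5291

Perplexity is e^H (or exp(H) for natural log).

First, H = -Σ p log p = 1.8763 nats
Perplexity = e^1.8763 = 6.5291

Interpretation: The model's uncertainty is equivalent to choosing uniformly among 6.5 options.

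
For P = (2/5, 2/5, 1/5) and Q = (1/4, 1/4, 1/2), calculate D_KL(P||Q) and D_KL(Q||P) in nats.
D_KL(P||Q) = 0.1927, D_KL(Q||P) = 0.2231

KL divergence is not symmetric: D_KL(P||Q) ≠ D_KL(Q||P) in general.

D_KL(P||Q) = 0.1927 nats
D_KL(Q||P) = 0.2231 nats

No, they are not equal!

This asymmetry is why KL divergence is not a true distance metric.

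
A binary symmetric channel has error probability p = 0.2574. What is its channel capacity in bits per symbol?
0.1772 bits

For a binary symmetric channel (BSC) with error probability p:
Capacity C = 1 - H(p) bits per symbol

where H(p) = -p log₂(p) - (1-p) log₂(1-p) is the binary entropy function.

H(0.2574) = 0.8228 bits
C = 1 - 0.8228 = 0.1772 bits per symbol

This means we can reliably transmit up to 0.1772 bits of information per channel use.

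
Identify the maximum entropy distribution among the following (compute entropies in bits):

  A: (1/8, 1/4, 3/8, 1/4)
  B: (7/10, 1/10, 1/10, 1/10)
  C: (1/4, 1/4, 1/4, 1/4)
C

For a discrete distribution over n outcomes, entropy is maximized by the uniform distribution.

Computing entropies:
H(A) = 1.9056 bits
H(B) = 1.3568 bits
H(C) = 2.0000 bits

The uniform distribution (where all probabilities equal 1/4) achieves the maximum entropy of log_2(4) = 2.0000 bits.

Distribution C has the highest entropy.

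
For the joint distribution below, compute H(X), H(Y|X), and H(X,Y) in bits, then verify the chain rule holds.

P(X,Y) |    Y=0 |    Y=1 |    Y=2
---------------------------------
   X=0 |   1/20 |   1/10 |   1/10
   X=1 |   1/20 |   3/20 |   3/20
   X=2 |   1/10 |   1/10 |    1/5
H(X,Y) = 3.0464, H(X) = 1.5589, H(Y|X) = 1.4876 (all in bits)

Chain rule: H(X,Y) = H(X) + H(Y|X)

Left side — joint entropy directly:
H(X,Y) = -Σ p(x,y) log p(x,y) = 3.0464 bits

Right side — compute H(Y|X) from the conditional distributions:
P(X) = (1/4, 7/20, 2/5), so H(X) = 1.5589 bits
H(Y|X) = Σ_x P(X=x) · H(Y|X=x):
  P(Y|X=0) = (1/5, 2/5, 2/5), H(Y|X=0) = 1.5219, weight P(X=0) = 1/4
  P(Y|X=1) = (1/7, 3/7, 3/7), H(Y|X=1) = 1.4488, weight P(X=1) = 7/20
  P(Y|X=2) = (1/4, 1/4, 1/2), H(Y|X=2) = 1.5000, weight P(X=2) = 2/5
H(Y|X) = 1.4876 bits

H(X) + H(Y|X) = 1.5589 + 1.4876 = 3.0464 bits

Both sides equal 3.0464 bits. ✓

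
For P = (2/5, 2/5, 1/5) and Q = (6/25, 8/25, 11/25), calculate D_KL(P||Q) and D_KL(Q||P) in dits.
D_KL(P||Q) = 0.0590, D_KL(Q||P) = 0.0664

KL divergence is not symmetric: D_KL(P||Q) ≠ D_KL(Q||P) in general.

D_KL(P||Q) = 0.0590 dits
D_KL(Q||P) = 0.0664 dits

No, they are not equal!

This asymmetry is why KL divergence is not a true distance metric.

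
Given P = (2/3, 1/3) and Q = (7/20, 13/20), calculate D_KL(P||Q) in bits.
0.2986 bits

KL divergence: D_KL(P||Q) = Σ p(x) log(p(x)/q(x))

Computing term by term:
  x=0: 2/3 × log_2[(2/3)/(7/20)] = 2/3 × 0.9296 = 0.6197
  x=1: 1/3 × log_2[(1/3)/(13/20)] = 1/3 × -0.9635 = -0.3212

D_KL(P||Q) = 0.2986 bits

Note: KL divergence is always non-negative and equals 0 iff P = Q.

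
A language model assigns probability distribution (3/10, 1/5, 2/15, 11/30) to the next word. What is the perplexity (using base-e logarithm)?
3.7420

Perplexity is e^H (or exp(H) for natural log).

First, H = -Σ p log p = 1.3196 nats
Perplexity = e^1.3196 = 3.7420

Interpretation: The model's uncertainty is equivalent to choosing uniformly among 3.7 options.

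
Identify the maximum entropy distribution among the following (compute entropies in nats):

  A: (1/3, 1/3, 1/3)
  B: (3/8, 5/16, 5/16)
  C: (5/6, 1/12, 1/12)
A

For a discrete distribution over n outcomes, entropy is maximized by the uniform distribution.

Computing entropies:
H(A) = 1.0986 nats
H(B) = 1.0948 nats
H(C) = 0.5661 nats

The uniform distribution (where all probabilities equal 1/3) achieves the maximum entropy of log_e(3) = 1.0986 nats.

Distribution A has the highest entropy.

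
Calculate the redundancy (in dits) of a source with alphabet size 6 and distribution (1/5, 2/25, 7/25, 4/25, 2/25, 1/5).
0.0409 dits

Redundancy measures how far a source is from maximum entropy:
R = H_max - H(X)

Maximum entropy for 6 symbols: H_max = log_10(6) = 0.7782 dits
Actual entropy: H(X) = 0.7372 dits
Redundancy: R = 0.7782 - 0.7372 = 0.0409 dits

This redundancy represents potential for compression: the source could be compressed by 0.0409 dits per symbol.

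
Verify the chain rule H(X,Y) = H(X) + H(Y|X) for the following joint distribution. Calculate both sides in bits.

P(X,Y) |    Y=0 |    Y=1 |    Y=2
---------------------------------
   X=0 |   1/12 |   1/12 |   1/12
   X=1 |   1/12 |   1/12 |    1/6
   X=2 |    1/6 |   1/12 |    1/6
H(X,Y) = 3.0850, H(X) = 1.5546, H(Y|X) = 1.5304 (all in bits)

Chain rule: H(X,Y) = H(X) + H(Y|X)

Left side — joint entropy directly:
H(X,Y) = -Σ p(x,y) log p(x,y) = 3.0850 bits

Right side — compute H(Y|X) from the conditional distributions:
P(X) = (1/4, 1/3, 5/12), so H(X) = 1.5546 bits
H(Y|X) = Σ_x P(X=x) · H(Y|X=x):
  P(Y|X=0) = (1/3, 1/3, 1/3), H(Y|X=0) = 1.5850, weight P(X=0) = 1/4
  P(Y|X=1) = (1/4, 1/4, 1/2), H(Y|X=1) = 1.5000, weight P(X=1) = 1/3
  P(Y|X=2) = (2/5, 1/5, 2/5), H(Y|X=2) = 1.5219, weight P(X=2) = 5/12
H(Y|X) = 1.5304 bits

H(X) + H(Y|X) = 1.5546 + 1.5304 = 3.0850 bits

Both sides equal 3.0850 bits. ✓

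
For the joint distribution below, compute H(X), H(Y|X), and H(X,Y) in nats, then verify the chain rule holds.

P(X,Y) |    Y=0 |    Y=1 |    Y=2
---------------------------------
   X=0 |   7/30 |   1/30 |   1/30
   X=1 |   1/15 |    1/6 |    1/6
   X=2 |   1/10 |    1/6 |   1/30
H(X,Y) = 1.9864, H(X) = 1.0889, H(Y|X) = 0.8975 (all in nats)

Chain rule: H(X,Y) = H(X) + H(Y|X)

Left side — joint entropy directly:
H(X,Y) = -Σ p(x,y) log p(x,y) = 1.9864 nats

Right side — compute H(Y|X) from the conditional distributions:
P(X) = (3/10, 2/5, 3/10), so H(X) = 1.0889 nats
H(Y|X) = Σ_x P(X=x) · H(Y|X=x):
  P(Y|X=0) = (7/9, 1/9, 1/9), H(Y|X=0) = 0.6837, weight P(X=0) = 3/10
  P(Y|X=1) = (1/6, 5/12, 5/12), H(Y|X=1) = 1.0282, weight P(X=1) = 2/5
  P(Y|X=2) = (1/3, 5/9, 1/9), H(Y|X=2) = 0.9369, weight P(X=2) = 3/10
H(Y|X) = 0.8975 nats

H(X) + H(Y|X) = 1.0889 + 0.8975 = 1.9864 nats

Both sides equal 1.9864 nats. ✓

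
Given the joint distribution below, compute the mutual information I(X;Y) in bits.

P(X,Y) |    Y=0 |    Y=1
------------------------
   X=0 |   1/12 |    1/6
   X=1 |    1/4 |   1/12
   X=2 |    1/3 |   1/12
0.1175 bits

Mutual information: I(X;Y) = H(X) + H(Y) - H(X,Y)

Marginals:
P(X) = (1/4, 1/3, 5/12), H(X) = 1.5546 bits
P(Y) = (2/3, 1/3), H(Y) = 0.9183 bits

Joint entropy: H(X,Y) = 2.3554 bits

I(X;Y) = 1.5546 + 0.9183 - 2.3554 = 0.1175 bits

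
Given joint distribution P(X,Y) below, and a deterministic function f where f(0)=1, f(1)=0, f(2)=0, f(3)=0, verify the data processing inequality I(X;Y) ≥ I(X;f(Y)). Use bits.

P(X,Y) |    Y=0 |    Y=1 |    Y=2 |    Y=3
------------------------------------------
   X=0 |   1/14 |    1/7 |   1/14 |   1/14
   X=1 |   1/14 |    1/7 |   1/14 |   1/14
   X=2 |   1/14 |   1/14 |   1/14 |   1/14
I(X;Y) = 0.0150, I(X;f(Y)) = 0.0021, inequality holds: 0.0150 ≥ 0.0021

Data Processing Inequality: For any Markov chain X → Y → Z, we have I(X;Y) ≥ I(X;Z).

Here Z = f(Y) is a deterministic function of Y, forming X → Y → Z.

Original I(X;Y) = 0.0150 bits

After applying f:
P(X,Z) where Z=f(Y):
- P(X,Z=0) = P(X,Y=1) + P(X,Y=2) + P(X,Y=3)
- P(X,Z=1) = P(X,Y=0)

I(X;Z) = I(X;f(Y)) = 0.0021 bits

Verification: 0.0150 ≥ 0.0021 ✓

Information cannot be created by processing; the function f can only lose information about X.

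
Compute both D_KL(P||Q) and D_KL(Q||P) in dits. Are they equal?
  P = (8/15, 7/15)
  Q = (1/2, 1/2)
D_KL(P||Q) = 0.0010, D_KL(Q||P) = 0.0010

KL divergence is not symmetric: D_KL(P||Q) ≠ D_KL(Q||P) in general.

D_KL(P||Q) = 0.0010 dits
D_KL(Q||P) = 0.0010 dits

In this case they happen to be equal (to 4 decimal places).

This asymmetry is why KL divergence is not a true distance metric.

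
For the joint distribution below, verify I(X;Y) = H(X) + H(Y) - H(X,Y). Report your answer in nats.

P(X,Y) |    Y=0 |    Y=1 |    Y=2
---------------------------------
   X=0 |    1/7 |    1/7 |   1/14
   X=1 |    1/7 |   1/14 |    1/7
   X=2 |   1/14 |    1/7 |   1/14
I(X;Y) = 0.0428 nats

Mutual information has multiple equivalent forms:
- I(X;Y) = H(X) - H(X|Y)
- I(X;Y) = H(Y) - H(Y|X)
- I(X;Y) = H(X) + H(Y) - H(X,Y)

Computing all quantities:
H(X) = 1.0934, H(Y) = 1.0934, H(X,Y) = 2.1440
H(X|Y) = 1.0506, H(Y|X) = 1.0506

Verification:
H(X) - H(X|Y) = 1.0934 - 1.0506 = 0.0428
H(Y) - H(Y|X) = 1.0934 - 1.0506 = 0.0428
H(X) + H(Y) - H(X,Y) = 1.0934 + 1.0934 - 2.1440 = 0.0428

All forms give I(X;Y) = 0.0428 nats. ✓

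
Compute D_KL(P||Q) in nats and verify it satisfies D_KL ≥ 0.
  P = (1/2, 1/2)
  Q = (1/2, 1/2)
0.0000 nats

KL divergence satisfies the Gibbs inequality: D_KL(P||Q) ≥ 0 for all distributions P, Q.

D_KL(P||Q) = Σ p(x) log(p(x)/q(x))
Term by term:
  x=0: 1/2 × log_e[(1/2)/(1/2)] = 0.0000
  x=1: 1/2 × log_e[(1/2)/(1/2)] = 0.0000
D_KL(P||Q) = 0.0000 nats

D_KL(P||Q) = 0.0000 ≥ 0 ✓

This non-negativity is a fundamental property: relative entropy cannot be negative because it measures how different Q is from P.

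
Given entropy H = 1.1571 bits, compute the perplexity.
2.2301

Perplexity is 2^H (or exp(H) for natural log).

H = 1.1571 bits
Perplexity = 2^1.1571 = 2.2301

Interpretation: The model's uncertainty is equivalent to choosing uniformly among 2.2 options.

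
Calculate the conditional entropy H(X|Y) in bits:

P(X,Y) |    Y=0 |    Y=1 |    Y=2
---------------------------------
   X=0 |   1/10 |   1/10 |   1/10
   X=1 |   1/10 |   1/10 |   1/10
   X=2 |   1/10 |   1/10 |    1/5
1.5510 bits

Using the chain rule: H(X|Y) = H(X,Y) - H(Y)

First, compute H(X,Y) = 3.1219 bits

Marginal P(Y) = (3/10, 3/10, 2/5)
H(Y) = 1.5710 bits

H(X|Y) = H(X,Y) - H(Y) = 3.1219 - 1.5710 = 1.5510 bits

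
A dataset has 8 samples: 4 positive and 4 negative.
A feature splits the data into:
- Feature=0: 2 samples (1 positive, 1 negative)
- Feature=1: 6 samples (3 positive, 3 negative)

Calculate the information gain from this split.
0.0000 bits

Information Gain = H(Y) - H(Y|Feature)

Before split:
P(positive) = 4/8 = 0.5000
H(Y) = 1.0000 bits

After split:
Feature=0: H = 1.0000 bits (weight = 2/8)
Feature=1: H = 1.0000 bits (weight = 6/8)
H(Y|Feature) = (2/8)×1.0000 + (6/8)×1.0000 = 1.0000 bits

Information Gain = 1.0000 - 1.0000 = 0.0000 bits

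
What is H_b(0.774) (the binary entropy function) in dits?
0.2321 dits

The binary entropy function is:
H(p) = -p log(p) - (1-p) log(1-p)

H(0.774) = -0.774 × log_10(0.774) - 0.226 × log_10(0.226)
H(0.774) = 0.2321 dits

Note: Binary entropy is maximized at p=0.5 (H=1 bit) and minimized at p=0 or p=1 (H=0).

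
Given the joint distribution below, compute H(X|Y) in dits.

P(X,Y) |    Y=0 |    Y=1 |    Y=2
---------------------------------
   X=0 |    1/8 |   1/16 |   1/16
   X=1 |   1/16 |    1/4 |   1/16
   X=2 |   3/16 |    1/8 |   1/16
0.4358 dits

Using the chain rule: H(X|Y) = H(X,Y) - H(Y)

First, compute H(X,Y) = 0.8889 dits

Marginal P(Y) = (3/8, 7/16, 3/16)
H(Y) = 0.4531 dits

H(X|Y) = H(X,Y) - H(Y) = 0.8889 - 0.4531 = 0.4358 dits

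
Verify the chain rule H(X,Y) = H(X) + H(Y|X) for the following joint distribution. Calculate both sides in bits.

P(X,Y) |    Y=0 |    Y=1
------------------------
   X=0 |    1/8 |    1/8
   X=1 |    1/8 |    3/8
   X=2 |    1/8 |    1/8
H(X,Y) = 2.4056, H(X) = 1.5000, H(Y|X) = 0.9056 (all in bits)

Chain rule: H(X,Y) = H(X) + H(Y|X)

Left side — joint entropy directly:
H(X,Y) = -Σ p(x,y) log p(x,y) = 2.4056 bits

Right side — compute H(Y|X) from the conditional distributions:
P(X) = (1/4, 1/2, 1/4), so H(X) = 1.5000 bits
H(Y|X) = Σ_x P(X=x) · H(Y|X=x):
  P(Y|X=0) = (1/2, 1/2), H(Y|X=0) = 1.0000, weight P(X=0) = 1/4
  P(Y|X=1) = (1/4, 3/4), H(Y|X=1) = 0.8113, weight P(X=1) = 1/2
  P(Y|X=2) = (1/2, 1/2), H(Y|X=2) = 1.0000, weight P(X=2) = 1/4
H(Y|X) = 0.9056 bits

H(X) + H(Y|X) = 1.5000 + 0.9056 = 2.4056 bits

Both sides equal 2.4056 bits. ✓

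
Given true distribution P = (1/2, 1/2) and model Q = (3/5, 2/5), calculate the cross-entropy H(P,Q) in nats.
0.7136 nats

Cross-entropy: H(P,Q) = -Σ p(x) log q(x)

Alternatively: H(P,Q) = H(P) + D_KL(P||Q)
H(P) = 0.6931 nats
D_KL(P||Q) = 0.0204 nats

H(P,Q) = 0.6931 + 0.0204 = 0.7136 nats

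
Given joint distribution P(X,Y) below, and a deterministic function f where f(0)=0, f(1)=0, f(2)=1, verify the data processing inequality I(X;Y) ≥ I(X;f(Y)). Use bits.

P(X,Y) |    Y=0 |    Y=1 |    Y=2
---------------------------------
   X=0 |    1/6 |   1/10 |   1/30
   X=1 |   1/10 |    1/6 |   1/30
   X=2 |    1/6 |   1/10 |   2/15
I(X;Y) = 0.0851, I(X;f(Y)) = 0.0527, inequality holds: 0.0851 ≥ 0.0527

Data Processing Inequality: For any Markov chain X → Y → Z, we have I(X;Y) ≥ I(X;Z).

Here Z = f(Y) is a deterministic function of Y, forming X → Y → Z.

Original I(X;Y) = 0.0851 bits

After applying f:
P(X,Z) where Z=f(Y):
- P(X,Z=0) = P(X,Y=0) + P(X,Y=1)
- P(X,Z=1) = P(X,Y=2)

I(X;Z) = I(X;f(Y)) = 0.0527 bits

Verification: 0.0851 ≥ 0.0527 ✓

Information cannot be created by processing; the function f can only lose information about X.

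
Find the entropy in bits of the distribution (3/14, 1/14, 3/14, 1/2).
1.7244 bits

Shannon entropy is H(X) = -Σ p(x) log p(x).

For P = (3/14, 1/14, 3/14, 1/2):
H = -3/14 × log_2(3/14) -1/14 × log_2(1/14) -3/14 × log_2(3/14) -1/2 × log_2(1/2)
H = 1.7244 bits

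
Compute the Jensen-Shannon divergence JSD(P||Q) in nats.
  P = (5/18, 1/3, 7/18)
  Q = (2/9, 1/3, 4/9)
0.0025 nats

Jensen-Shannon divergence is:
JSD(P||Q) = 0.5 × D_KL(P||M) + 0.5 × D_KL(Q||M)
where M = 0.5 × (P + Q) is the mixture distribution.

M = 0.5 × (5/18, 1/3, 7/18) + 0.5 × (2/9, 1/3, 4/9) = (1/4, 1/3, 5/12)

D_KL(P||M) = 0.0024 nats
D_KL(Q||M) = 0.0025 nats

JSD(P||Q) = 0.5 × 0.0024 + 0.5 × 0.0025 = 0.0025 nats

Unlike KL divergence, JSD is symmetric and bounded: 0 ≤ JSD ≤ log(2).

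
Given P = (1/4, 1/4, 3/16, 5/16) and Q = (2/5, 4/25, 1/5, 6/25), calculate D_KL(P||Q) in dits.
0.0280 dits

KL divergence: D_KL(P||Q) = Σ p(x) log(p(x)/q(x))

Computing term by term:
  x=0: 1/4 × log_10[(1/4)/(2/5)] = 1/4 × -0.2041 = -0.0510
  x=1: 1/4 × log_10[(1/4)/(4/25)] = 1/4 × 0.1938 = 0.0485
  x=2: 3/16 × log_10[(3/16)/(1/5)] = 3/16 × -0.0280 = -0.0053
  x=3: 5/16 × log_10[(5/16)/(6/25)] = 5/16 × 0.1146 = 0.0358

D_KL(P||Q) = 0.0280 dits

Note: KL divergence is always non-negative and equals 0 iff P = Q.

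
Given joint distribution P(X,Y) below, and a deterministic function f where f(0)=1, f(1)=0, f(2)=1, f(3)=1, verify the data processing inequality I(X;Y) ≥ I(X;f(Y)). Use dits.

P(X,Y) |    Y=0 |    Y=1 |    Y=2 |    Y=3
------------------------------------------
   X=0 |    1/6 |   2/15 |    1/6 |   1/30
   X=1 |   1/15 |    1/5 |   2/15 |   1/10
I(X;Y) = 0.0209, I(X;f(Y)) = 0.0044, inequality holds: 0.0209 ≥ 0.0044

Data Processing Inequality: For any Markov chain X → Y → Z, we have I(X;Y) ≥ I(X;Z).

Here Z = f(Y) is a deterministic function of Y, forming X → Y → Z.

Original I(X;Y) = 0.0209 dits

After applying f:
P(X,Z) where Z=f(Y):
- P(X,Z=0) = P(X,Y=1)
- P(X,Z=1) = P(X,Y=0) + P(X,Y=2) + P(X,Y=3)

I(X;Z) = I(X;f(Y)) = 0.0044 dits

Verification: 0.0209 ≥ 0.0044 ✓

Information cannot be created by processing; the function f can only lose information about X.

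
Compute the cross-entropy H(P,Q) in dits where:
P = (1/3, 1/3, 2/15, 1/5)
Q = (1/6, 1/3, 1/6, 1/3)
0.6176 dits

Cross-entropy: H(P,Q) = -Σ p(x) log q(x)

Alternatively: H(P,Q) = H(P) + D_KL(P||Q)
H(P) = 0.5745 dits
D_KL(P||Q) = 0.0431 dits

H(P,Q) = 0.5745 + 0.0431 = 0.6176 dits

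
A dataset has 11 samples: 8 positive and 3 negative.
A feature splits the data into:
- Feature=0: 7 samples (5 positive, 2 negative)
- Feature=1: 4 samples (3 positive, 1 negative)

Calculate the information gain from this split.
0.0011 bits

Information Gain = H(Y) - H(Y|Feature)

Before split:
P(positive) = 8/11 = 0.7273
H(Y) = 0.8454 bits

After split:
Feature=0: H = 0.8631 bits (weight = 7/11)
Feature=1: H = 0.8113 bits (weight = 4/11)
H(Y|Feature) = (7/11)×0.8631 + (4/11)×0.8113 = 0.8443 bits

Information Gain = 0.8454 - 0.8443 = 0.0011 bits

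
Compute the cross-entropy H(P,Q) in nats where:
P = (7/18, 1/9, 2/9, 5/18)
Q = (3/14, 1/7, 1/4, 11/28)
1.3829 nats

Cross-entropy: H(P,Q) = -Σ p(x) log q(x)

Alternatively: H(P,Q) = H(P) + D_KL(P||Q)
H(P) = 1.3015 nats
D_KL(P||Q) = 0.0814 nats

H(P,Q) = 1.3015 + 0.0814 = 1.3829 nats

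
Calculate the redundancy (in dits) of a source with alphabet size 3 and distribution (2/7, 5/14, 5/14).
0.0023 dits

Redundancy measures how far a source is from maximum entropy:
R = H_max - H(X)

Maximum entropy for 3 symbols: H_max = log_10(3) = 0.4771 dits
Actual entropy: H(X) = 0.4748 dits
Redundancy: R = 0.4771 - 0.4748 = 0.0023 dits

This redundancy represents potential for compression: the source could be compressed by 0.0023 dits per symbol.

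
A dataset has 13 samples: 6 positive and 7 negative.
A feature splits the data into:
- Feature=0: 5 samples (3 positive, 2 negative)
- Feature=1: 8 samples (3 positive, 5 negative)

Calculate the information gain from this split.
0.0349 bits

Information Gain = H(Y) - H(Y|Feature)

Before split:
P(positive) = 6/13 = 0.4615
H(Y) = 0.9957 bits

After split:
Feature=0: H = 0.9710 bits (weight = 5/13)
Feature=1: H = 0.9544 bits (weight = 8/13)
H(Y|Feature) = (5/13)×0.9710 + (8/13)×0.9544 = 0.9608 bits

Information Gain = 0.9957 - 0.9608 = 0.0349 bits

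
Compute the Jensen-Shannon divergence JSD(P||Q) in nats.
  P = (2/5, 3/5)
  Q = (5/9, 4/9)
0.0122 nats

Jensen-Shannon divergence is:
JSD(P||Q) = 0.5 × D_KL(P||M) + 0.5 × D_KL(Q||M)
where M = 0.5 × (P + Q) is the mixture distribution.

M = 0.5 × (2/5, 3/5) + 0.5 × (5/9, 4/9) = (0.477778, 0.522222)

D_KL(P||M) = 0.0122 nats
D_KL(Q||M) = 0.0121 nats

JSD(P||Q) = 0.5 × 0.0122 + 0.5 × 0.0121 = 0.0122 nats

Unlike KL divergence, JSD is symmetric and bounded: 0 ≤ JSD ≤ log(2).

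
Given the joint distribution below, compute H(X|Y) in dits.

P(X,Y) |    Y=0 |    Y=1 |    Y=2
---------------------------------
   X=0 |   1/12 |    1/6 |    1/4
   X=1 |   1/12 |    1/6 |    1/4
0.3010 dits

Using the chain rule: H(X|Y) = H(X,Y) - H(Y)

First, compute H(X,Y) = 0.7403 dits

Marginal P(Y) = (1/6, 1/3, 1/2)
H(Y) = 0.4392 dits

H(X|Y) = H(X,Y) - H(Y) = 0.7403 - 0.4392 = 0.3010 dits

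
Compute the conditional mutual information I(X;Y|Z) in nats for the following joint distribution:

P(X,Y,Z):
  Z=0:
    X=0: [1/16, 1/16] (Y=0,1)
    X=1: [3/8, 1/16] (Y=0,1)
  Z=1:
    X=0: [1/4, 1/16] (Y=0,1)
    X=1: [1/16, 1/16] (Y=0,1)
0.0506 nats

Conditional mutual information: I(X;Y|Z) = H(X|Z) + H(Y|Z) - H(X,Y|Z)

H(Z) = 0.6853
H(X,Z) = 1.2450 → H(X|Z) = 0.5597
H(Y,Z) = 1.2450 → H(Y|Z) = 0.5597
H(X,Y,Z) = 1.7541 → H(X,Y|Z) = 1.0688

I(X;Y|Z) = 0.5597 + 0.5597 - 1.0688 = 0.0506 nats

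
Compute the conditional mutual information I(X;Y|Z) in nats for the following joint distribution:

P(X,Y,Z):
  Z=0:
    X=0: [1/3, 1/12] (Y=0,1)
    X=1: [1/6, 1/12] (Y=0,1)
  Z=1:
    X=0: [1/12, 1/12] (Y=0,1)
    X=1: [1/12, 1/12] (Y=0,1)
0.0073 nats

Conditional mutual information: I(X;Y|Z) = H(X|Z) + H(Y|Z) - H(X,Y|Z)

H(Z) = 0.6365
H(X,Z) = 1.3086 → H(X|Z) = 0.6721
H(Y,Z) = 1.2425 → H(Y|Z) = 0.6059
H(X,Y,Z) = 1.9073 → H(X,Y|Z) = 1.2708

I(X;Y|Z) = 0.6721 + 0.6059 - 1.2708 = 0.0073 nats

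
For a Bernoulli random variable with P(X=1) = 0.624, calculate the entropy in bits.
0.9552 bits

The binary entropy function is:
H(p) = -p log(p) - (1-p) log(1-p)

H(0.624) = -0.624 × log_2(0.624) - 0.376 × log_2(0.376)
H(0.624) = 0.9552 bits

Note: Binary entropy is maximized at p=0.5 (H=1 bit) and minimized at p=0 or p=1 (H=0).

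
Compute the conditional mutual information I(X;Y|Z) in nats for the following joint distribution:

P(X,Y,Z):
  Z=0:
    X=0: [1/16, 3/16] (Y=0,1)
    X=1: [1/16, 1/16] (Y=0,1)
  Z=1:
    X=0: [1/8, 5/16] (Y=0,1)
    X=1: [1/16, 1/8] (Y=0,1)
0.0122 nats

Conditional mutual information: I(X;Y|Z) = H(X|Z) + H(Y|Z) - H(X,Y|Z)

H(Z) = 0.6616
H(X,Z) = 1.2820 → H(X|Z) = 0.6205
H(Y,Z) = 1.2820 → H(Y|Z) = 0.6205
H(X,Y,Z) = 1.8904 → H(X,Y|Z) = 1.2288

I(X;Y|Z) = 0.6205 + 0.6205 - 1.2288 = 0.0122 nats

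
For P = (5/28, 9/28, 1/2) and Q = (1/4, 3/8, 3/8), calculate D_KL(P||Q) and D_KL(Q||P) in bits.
D_KL(P||Q) = 0.0494, D_KL(Q||P) = 0.0491

KL divergence is not symmetric: D_KL(P||Q) ≠ D_KL(Q||P) in general.

D_KL(P||Q) = 0.0494 bits
D_KL(Q||P) = 0.0491 bits

No, they are not equal!

This asymmetry is why KL divergence is not a true distance metric.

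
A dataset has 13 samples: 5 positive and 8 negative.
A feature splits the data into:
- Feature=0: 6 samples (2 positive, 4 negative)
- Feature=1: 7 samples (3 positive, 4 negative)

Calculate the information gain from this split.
0.0069 bits

Information Gain = H(Y) - H(Y|Feature)

Before split:
P(positive) = 5/13 = 0.3846
H(Y) = 0.9612 bits

After split:
Feature=0: H = 0.9183 bits (weight = 6/13)
Feature=1: H = 0.9852 bits (weight = 7/13)
H(Y|Feature) = (6/13)×0.9183 + (7/13)×0.9852 = 0.9543 bits

Information Gain = 0.9612 - 0.9543 = 0.0069 bits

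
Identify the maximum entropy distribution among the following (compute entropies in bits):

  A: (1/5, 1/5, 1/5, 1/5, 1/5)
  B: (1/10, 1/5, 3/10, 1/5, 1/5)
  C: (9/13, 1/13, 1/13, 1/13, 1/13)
A

For a discrete distribution over n outcomes, entropy is maximized by the uniform distribution.

Computing entropies:
H(A) = 2.3219 bits
H(B) = 2.2464 bits
H(C) = 1.5059 bits

The uniform distribution (where all probabilities equal 1/5) achieves the maximum entropy of log_2(5) = 2.3219 bits.

Distribution A has the highest entropy.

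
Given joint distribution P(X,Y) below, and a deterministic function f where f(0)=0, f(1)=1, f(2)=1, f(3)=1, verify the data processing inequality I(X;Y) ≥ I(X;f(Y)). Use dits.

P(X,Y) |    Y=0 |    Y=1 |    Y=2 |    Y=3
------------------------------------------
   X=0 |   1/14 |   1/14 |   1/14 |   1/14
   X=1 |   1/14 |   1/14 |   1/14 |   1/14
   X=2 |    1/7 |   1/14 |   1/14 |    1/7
I(X;Y) = 0.0061, I(X;f(Y)) = 0.0018, inequality holds: 0.0061 ≥ 0.0018

Data Processing Inequality: For any Markov chain X → Y → Z, we have I(X;Y) ≥ I(X;Z).

Here Z = f(Y) is a deterministic function of Y, forming X → Y → Z.

Original I(X;Y) = 0.0061 dits

After applying f:
P(X,Z) where Z=f(Y):
- P(X,Z=0) = P(X,Y=0)
- P(X,Z=1) = P(X,Y=1) + P(X,Y=2) + P(X,Y=3)

I(X;Z) = I(X;f(Y)) = 0.0018 dits

Verification: 0.0061 ≥ 0.0018 ✓

Information cannot be created by processing; the function f can only lose information about X.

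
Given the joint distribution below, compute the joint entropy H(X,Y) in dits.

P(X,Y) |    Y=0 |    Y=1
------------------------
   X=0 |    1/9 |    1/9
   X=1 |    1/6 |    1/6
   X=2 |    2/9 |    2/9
0.7618 dits

Joint entropy is H(X,Y) = -Σ_{x,y} p(x,y) log p(x,y).

Summing over all non-zero entries:
H(X,Y) = -[1/9·log_10(1/9) + 1/9·log_10(1/9) + 1/6·log_10(1/6) + 1/6·log_10(1/6) + 2/9·log_10(2/9) + 2/9·log_10(2/9)]
H(X,Y) = 0.7618 dits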